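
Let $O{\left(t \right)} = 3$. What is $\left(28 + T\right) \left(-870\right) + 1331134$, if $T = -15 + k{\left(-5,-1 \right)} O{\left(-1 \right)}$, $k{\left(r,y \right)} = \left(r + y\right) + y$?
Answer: $1338094$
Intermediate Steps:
$k{\left(r,y \right)} = r + 2 y$
$T = -36$ ($T = -15 + \left(-5 + 2 \left(-1\right)\right) 3 = -15 + \left(-5 - 2\right) 3 = -15 - 21 = -36$)
$\left(28 + T\right) \left(-870\right) + 1331134 = \left(28 - 36\right) \left(-870\right) + 1331134 = \left(-8\right) \left(-870\right) + 1331134 = 6960 + 1331134 = 1338094$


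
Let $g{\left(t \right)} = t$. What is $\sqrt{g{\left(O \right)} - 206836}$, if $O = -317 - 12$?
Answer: $i \sqrt{207165} \approx 455.15 i$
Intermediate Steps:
$O = -329$
$\sqrt{g{\left(O \right)} - 206836} = \sqrt{-329 - 206836} = \sqrt{-207165} = i \sqrt{207165}$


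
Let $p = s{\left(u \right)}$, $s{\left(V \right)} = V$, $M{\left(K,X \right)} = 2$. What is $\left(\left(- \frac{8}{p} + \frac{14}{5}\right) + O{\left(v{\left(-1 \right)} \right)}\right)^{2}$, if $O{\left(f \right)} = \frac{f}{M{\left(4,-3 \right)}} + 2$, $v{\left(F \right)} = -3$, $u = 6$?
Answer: $\frac{3481}{900} \approx 3.8678$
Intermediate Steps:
$p = 6$
$O{\left(f \right)} = 2 + \frac{f}{2}$ ($O{\left(f \right)} = \frac{f}{2} + 2 = 2 + \frac{f}{2}$)
$\left(\left(- \frac{8}{p} + \frac{14}{5}\right) + O{\left(v{\left(-1 \right)} \right)}\right)^{2} = \left(\left(- \frac{8}{6} + \frac{14}{5}\right) + \left(2 + \frac{1}{2} \left(-3\right)\right)\right)^{2} = \left(\left(\left(-8\right) \frac{1}{6} + 14 \cdot \frac{1}{5}\right) + \left(2 - \frac{3}{2}\right)\right)^{2} = \left(\left(- \frac{4}{3} + \frac{14}{5}\right) + \frac{1}{2}\right)^{2} = \left(\frac{22}{15} + \frac{1}{2}\right)^{2} = \left(\frac{59}{30}\right)^{2} = \frac{3481}{900}$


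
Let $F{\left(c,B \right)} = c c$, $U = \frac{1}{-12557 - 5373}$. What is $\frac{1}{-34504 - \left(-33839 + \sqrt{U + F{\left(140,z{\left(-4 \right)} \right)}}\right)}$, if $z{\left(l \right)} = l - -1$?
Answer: $- \frac{11923450}{7577666251} + \frac{\sqrt{6301104022070}}{7577666251} \approx -0.0012422$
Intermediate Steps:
$z{\left(l \right)} = 1 + l$ ($z{\left(l \right)} = l + 1 = 1 + l$)
$U = - \frac{1}{17930}$ ($U = \frac{1}{-17930} = - \frac{1}{17930} \approx -5.5772 \cdot 10^{-5}$)
$F{\left(c,B \right)} = c^{2}$
$\frac{1}{-34504 - \left(-33839 + \sqrt{U + F{\left(140,z{\left(-4 \right)} \right)}}\right)} = \frac{1}{-34504 + \left(33839 - \sqrt{- \frac{1}{17930} + 140^{2}}\right)} = \frac{1}{-34504 + \left(33839 - \sqrt{- \frac{1}{17930} + 19600}\right)} = \frac{1}{-34504 + \left(33839 - \sqrt{\frac{351427999}{17930}}\right)} = \frac{1}{-34504 + \left(33839 - \frac{\sqrt{6301104022070}}{17930}\right)} = \frac{1}{-665 - \frac{\sqrt{6301104022070}}{17930}}$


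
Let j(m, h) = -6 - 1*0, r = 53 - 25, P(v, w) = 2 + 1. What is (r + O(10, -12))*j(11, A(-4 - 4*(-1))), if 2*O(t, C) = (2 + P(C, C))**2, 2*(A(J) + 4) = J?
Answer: -243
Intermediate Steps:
A(J) = -4 + J/2
P(v, w) = 3
O(t, C) = 25/2 (O(t, C) = (2 + 3)**2/2 = (1/2)*5**2 = (1/2)*25 = 25/2)
r = 28
j(m, h) = -6 (j(m, h) = -6 + 0 = -6)
(r + O(10, -12))*j(11, A(-4 - 4*(-1))) = (28 + 25/2)*(-6) = (81/2)*(-6) = -243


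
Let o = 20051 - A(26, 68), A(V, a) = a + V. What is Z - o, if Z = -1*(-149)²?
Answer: -42158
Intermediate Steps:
A(V, a) = V + a
o = 19957 (o = 20051 - (26 + 68) = 20051 - 1*94 = 20051 - 94 = 19957)
Z = -22201 (Z = -1*22201 = -22201)
Z - o = -22201 - 1*19957 = -22201 - 19957 = -42158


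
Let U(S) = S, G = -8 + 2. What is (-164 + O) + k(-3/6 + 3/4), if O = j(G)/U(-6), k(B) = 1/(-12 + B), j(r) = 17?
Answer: -47071/282 ≈ -166.92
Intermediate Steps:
G = -6
O = -17/6 (O = 17/(-6) = 17*(-1/6) = -17/6 ≈ -2.8333)
(-164 + O) + k(-3/6 + 3/4) = (-164 - 17/6) + 1/(-12 + (-3/6 + 3/4)) = -1001/6 + 1/(-12 + (-3*1/6 + 3*(1/4))) = -1001/6 + 1/(-12 + (-1/2 + 3/4)) = -1001/6 + 1/(-12 + 1/4) = -1001/6 + 1/(-47/4) = -1001/6 - 4/47 = -47071/282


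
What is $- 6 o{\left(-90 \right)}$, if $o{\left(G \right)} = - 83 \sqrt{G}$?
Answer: $1494 i \sqrt{10} \approx 4724.4 i$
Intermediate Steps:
$- 6 o{\left(-90 \right)} = - 6 \left(- 83 \sqrt{-90}\right) = - 6 \left(- 83 \cdot 3 i \sqrt{10}\right) = - 6 \left(- 249 i \sqrt{10}\right) = 1494 i \sqrt{10}$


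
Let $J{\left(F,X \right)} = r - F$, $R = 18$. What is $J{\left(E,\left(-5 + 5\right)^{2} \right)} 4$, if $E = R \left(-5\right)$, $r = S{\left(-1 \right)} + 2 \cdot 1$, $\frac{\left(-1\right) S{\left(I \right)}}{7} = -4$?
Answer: $480$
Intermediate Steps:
$S{\left(I \right)} = 28$ ($S{\left(I \right)} = \left(-7\right) \left(-4\right) = 28$)
$r = 30$ ($r = 28 + 2 \cdot 1 = 28 + 2 = 30$)
$E = -90$ ($E = 18 \left(-5\right) = -90$)
$J{\left(F,X \right)} = 30 - F$
$J{\left(E,\left(-5 + 5\right)^{2} \right)} 4 = \left(30 - -90\right) 4 = \left(30 + 90\right) 4 = 120 \cdot 4 = 480$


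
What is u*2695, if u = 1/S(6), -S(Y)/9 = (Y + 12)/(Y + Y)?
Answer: -5390/27 ≈ -199.63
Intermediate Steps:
S(Y) = -9*(12 + Y)/(2*Y) (S(Y) = -9*(Y + 12)/(Y + Y) = -9*(12 + Y)/(2*Y))
u = -2/27 (u = 1/(-9/2 - 54/6) = 1/(-9/2 - 54*⅙) = 1/(-9/2 - 9) = 1/(-27/2) = -2/27 ≈ -0.074074)
u*2695 = -2/27*2695 = -5390/27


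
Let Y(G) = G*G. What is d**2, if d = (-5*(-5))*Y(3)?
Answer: 50625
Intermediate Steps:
Y(G) = G**2
d = 225 (d = -5*(-5)*3**2 = 25*9 = 225)
d**2 = 225**2 = 50625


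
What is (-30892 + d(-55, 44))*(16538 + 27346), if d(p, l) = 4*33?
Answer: -1349871840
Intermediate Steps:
d(p, l) = 132
(-30892 + d(-55, 44))*(16538 + 27346) = (-30892 + 132)*(16538 + 27346) = -30760*43884 = -1349871840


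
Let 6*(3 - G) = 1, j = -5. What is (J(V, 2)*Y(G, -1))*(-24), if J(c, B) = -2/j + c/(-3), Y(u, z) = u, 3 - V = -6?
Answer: 884/5 ≈ 176.80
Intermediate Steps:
V = 9 (V = 3 - 1*(-6) = 3 + 6 = 9)
G = 17/6 (G = 3 - ⅙*1 = 3 - ⅙ = 17/6 ≈ 2.8333)
J(c, B) = ⅖ - c/3 (J(c, B) = -2/(-5) + c/(-3) = -2*(-⅕) + c*(-⅓) = ⅖ - c/3)
(J(V, 2)*Y(G, -1))*(-24) = ((⅖ - ⅓*9)*(17/6))*(-24) = ((⅖ - 3)*(17/6))*(-24) = -13/5*17/6*(-24) = -221/30*(-24) = 884/5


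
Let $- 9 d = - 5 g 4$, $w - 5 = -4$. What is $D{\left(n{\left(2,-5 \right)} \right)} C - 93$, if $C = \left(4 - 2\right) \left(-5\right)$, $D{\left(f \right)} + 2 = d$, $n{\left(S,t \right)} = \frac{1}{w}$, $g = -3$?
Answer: $- \frac{19}{3} \approx -6.3333$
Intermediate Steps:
$w = 1$ ($w = 5 - 4 = 1$)
$n{\left(S,t \right)} = 1$ ($n{\left(S,t \right)} = 1^{-1} = 1$)
$d = - \frac{20}{3}$ ($d = - \frac{\left(-5\right) \left(-3\right) 4}{9} = - \frac{15 \cdot 4}{9} = \left(- \frac{1}{9}\right) 60 = - \frac{20}{3} \approx -6.6667$)
$D{\left(f \right)} = - \frac{26}{3}$ ($D{\left(f \right)} = -2 - \frac{20}{3} = - \frac{26}{3}$)
$C = -10$ ($C = 2 \left(-5\right) = -10$)
$D{\left(n{\left(2,-5 \right)} \right)} C - 93 = \left(- \frac{26}{3}\right) \left(-10\right) - 93 = \frac{260}{3} - 93 = - \frac{19}{3}$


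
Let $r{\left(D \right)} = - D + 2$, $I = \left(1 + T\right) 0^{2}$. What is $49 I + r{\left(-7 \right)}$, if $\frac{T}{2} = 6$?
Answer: $9$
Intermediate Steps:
$T = 12$ ($T = 2 \cdot 6 = 12$)
$I = 0$ ($I = \left(1 + 12\right) 0^{2} = 13 \cdot 0 = 0$)
$r{\left(D \right)} = 2 - D$
$49 I + r{\left(-7 \right)} = 49 \cdot 0 + \left(2 - -7\right) = 0 + \left(2 + 7\right) = 0 + 9 = 9$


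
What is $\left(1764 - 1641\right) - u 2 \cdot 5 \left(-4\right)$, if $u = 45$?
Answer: $1923$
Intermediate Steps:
$\left(1764 - 1641\right) - u 2 \cdot 5 \left(-4\right) = \left(1764 - 1641\right) - 45 \cdot 2 \cdot 5 \left(-4\right) = 123 - 45 \cdot 10 \left(-4\right) = 123 - 45 \left(-40\right) = 123 - -1800 = 123 + 1800 = 1923$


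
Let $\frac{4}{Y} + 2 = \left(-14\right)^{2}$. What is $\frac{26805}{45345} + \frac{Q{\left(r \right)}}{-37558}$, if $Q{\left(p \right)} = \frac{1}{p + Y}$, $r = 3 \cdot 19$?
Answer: $\frac{371219110295}{627977759854} \approx 0.59113$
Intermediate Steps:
$Y = \frac{2}{97}$ ($Y = \frac{4}{-2 + \left(-14\right)^{2}} = \frac{4}{-2 + 196} = \frac{4}{194} = 4 \cdot \frac{1}{194} = \frac{2}{97} \approx 0.020619$)
$r = 57$
$Q{\left(p \right)} = \frac{1}{\frac{2}{97} + p}$ ($Q{\left(p \right)} = \frac{1}{p + \frac{2}{97}} = \frac{1}{\frac{2}{97} + p}$)
$\frac{26805}{45345} + \frac{Q{\left(r \right)}}{-37558} = \frac{26805}{45345} + \frac{97 \frac{1}{2 + 97 \cdot 57}}{-37558} = 26805 \cdot \frac{1}{45345} + \frac{97}{2 + 5529} \left(- \frac{1}{37558}\right) = \frac{1787}{3023} + \frac{97}{5531} \left(- \frac{1}{37558}\right) = \frac{1787}{3023} - \frac{97}{207733298} = \frac{371219110295}{627977759854}$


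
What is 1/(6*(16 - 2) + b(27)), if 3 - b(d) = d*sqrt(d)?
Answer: -29/4038 - 9*sqrt(3)/1346 ≈ -0.018763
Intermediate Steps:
b(d) = 3 - d**(3/2) (b(d) = 3 - d*sqrt(d) = 3 - d**(3/2))
1/(6*(16 - 2) + b(27)) = 1/(6*(16 - 2) + (3 - 27**(3/2))) = 1/(6*14 + (3 - 81*sqrt(3))) = 1/(84 + (3 - 81*sqrt(3))) = 1/(87 - 81*sqrt(3))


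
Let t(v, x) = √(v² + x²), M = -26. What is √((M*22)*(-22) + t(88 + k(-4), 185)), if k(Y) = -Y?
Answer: √(12584 + √42689) ≈ 113.10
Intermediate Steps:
√((M*22)*(-22) + t(88 + k(-4), 185)) = √(-26*22*(-22) + √((88 - 1*(-4))² + 185²)) = √(-572*(-22) + √((88 + 4)² + 34225)) = √(12584 + √(92² + 34225)) = √(12584 + √(8464 + 34225)) = √(12584 + √42689)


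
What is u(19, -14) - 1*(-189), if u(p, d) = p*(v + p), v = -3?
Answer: 493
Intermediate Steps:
u(p, d) = p*(-3 + p)
u(19, -14) - 1*(-189) = 19*(-3 + 19) - 1*(-189) = 19*16 + 189 = 304 + 189 = 493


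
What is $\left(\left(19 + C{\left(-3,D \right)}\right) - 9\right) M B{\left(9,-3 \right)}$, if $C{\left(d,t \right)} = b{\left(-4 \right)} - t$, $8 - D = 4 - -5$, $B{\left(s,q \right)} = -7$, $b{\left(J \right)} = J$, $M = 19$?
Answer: $-931$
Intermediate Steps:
$D = -1$ ($D = 8 - \left(4 - -5\right) = 8 - \left(4 + 5\right) = 8 - 9 = -1$)
$C{\left(d,t \right)} = -4 - t$
$\left(\left(19 + C{\left(-3,D \right)}\right) - 9\right) M B{\left(9,-3 \right)} = \left(\left(19 - 3\right) - 9\right) 19 \left(-7\right) = \left(16 - 9\right) 19 \left(-7\right) = 7 \cdot 19 \left(-7\right) = 133 \left(-7\right) = -931$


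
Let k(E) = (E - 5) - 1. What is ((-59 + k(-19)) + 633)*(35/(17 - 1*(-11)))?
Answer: 2745/4 ≈ 686.25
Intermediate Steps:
k(E) = -6 + E (k(E) = (-5 + E) - 1 = -6 + E)
((-59 + k(-19)) + 633)*(35/(17 - 1*(-11))) = ((-59 + (-6 - 19)) + 633)*(35/(17 - 1*(-11))) = ((-59 - 25) + 633)*(35/(17 + 11)) = (-84 + 633)*(35/28) = 549*(35*(1/28)) = 549*(5/4) = 2745/4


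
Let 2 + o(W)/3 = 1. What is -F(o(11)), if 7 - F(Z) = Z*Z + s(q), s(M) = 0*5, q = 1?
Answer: 2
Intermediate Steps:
o(W) = -3 (o(W) = -6 + 3*1 = -6 + 3 = -3)
s(M) = 0
F(Z) = 7 - Z² (F(Z) = 7 - (Z*Z + 0) = 7 - (Z² + 0) = 7 - Z²)
-F(o(11)) = -(7 - 1*(-3)²) = -(7 - 1*9) = -(7 - 9) = -1*(-2) = 2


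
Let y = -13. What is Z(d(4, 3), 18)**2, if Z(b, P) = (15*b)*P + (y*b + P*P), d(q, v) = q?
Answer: 1827904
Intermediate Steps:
Z(b, P) = P**2 - 13*b + 15*P*b (Z(b, P) = (15*b)*P + (-13*b + P*P) = 15*P*b + (-13*b + P**2) = 15*P*b + (P**2 - 13*b) = P**2 - 13*b + 15*P*b)
Z(d(4, 3), 18)**2 = (18**2 - 13*4 + 15*18*4)**2 = (324 - 52 + 1080)**2 = 1352**2 = 1827904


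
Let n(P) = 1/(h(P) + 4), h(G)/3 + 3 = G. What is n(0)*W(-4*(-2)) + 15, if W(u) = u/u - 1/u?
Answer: 593/40 ≈ 14.825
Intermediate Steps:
W(u) = 1 - 1/u
h(G) = -9 + 3*G
n(P) = 1/(-5 + 3*P) (n(P) = 1/((-9 + 3*P) + 4) = 1/(-5 + 3*P))
n(0)*W(-4*(-2)) + 15 = ((-1 - 4*(-2))/((-4*(-2))))/(-5 + 3*0) + 15 = ((-1 + 8)/8)/(-5 + 0) + 15 = ((1/8)*7)/(-5) + 15 = -1/5*7/8 + 15 = -7/40 + 15 = 593/40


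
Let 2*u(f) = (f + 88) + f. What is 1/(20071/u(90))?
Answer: 134/20071 ≈ 0.0066763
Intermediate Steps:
u(f) = 44 + f (u(f) = ((f + 88) + f)/2 = ((88 + f) + f)/2 = (88 + 2*f)/2 = 44 + f)
1/(20071/u(90)) = 1/(20071/(44 + 90)) = 1/(20071/134) = 134/20071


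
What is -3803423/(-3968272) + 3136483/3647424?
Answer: 149540420453/82238468928 ≈ 1.8184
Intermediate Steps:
-3803423/(-3968272) + 3136483/3647424 = -3803423*(-1/3968272) + 3136483*(1/3647424) = 3803423/3968272 + 3136483/3647424 = 149540420453/82238468928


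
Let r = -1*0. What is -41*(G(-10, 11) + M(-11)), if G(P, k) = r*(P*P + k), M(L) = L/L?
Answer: -41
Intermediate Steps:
M(L) = 1
r = 0
G(P, k) = 0 (G(P, k) = 0*(P*P + k) = 0*(P**2 + k) = 0*(k + P**2) = 0)
-41*(G(-10, 11) + M(-11)) = -41*(0 + 1) = -41*1 = -41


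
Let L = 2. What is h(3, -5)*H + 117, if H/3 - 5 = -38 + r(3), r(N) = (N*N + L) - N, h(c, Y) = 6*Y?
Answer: 2367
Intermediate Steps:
r(N) = 2 + N**2 - N (r(N) = (N*N + 2) - N = (N**2 + 2) - N = (2 + N**2) - N = 2 + N**2 - N)
H = -75 (H = 15 + 3*(-38 + (2 + 3**2 - 1*3)) = 15 + 3*(-38 + (2 + 9 - 3)) = 15 + 3*(-38 + 8) = 15 + 3*(-30) = 15 - 90 = -75)
h(3, -5)*H + 117 = (6*(-5))*(-75) + 117 = -30*(-75) + 117 = 2250 + 117 = 2367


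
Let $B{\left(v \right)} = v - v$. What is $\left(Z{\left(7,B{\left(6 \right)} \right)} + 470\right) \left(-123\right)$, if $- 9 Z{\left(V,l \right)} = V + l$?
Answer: $- \frac{173143}{3} \approx -57714.0$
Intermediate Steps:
$B{\left(v \right)} = 0$
$Z{\left(V,l \right)} = - \frac{V}{9} - \frac{l}{9}$ ($Z{\left(V,l \right)} = - \frac{V + l}{9} = - \frac{V}{9} - \frac{l}{9}$)
$\left(Z{\left(7,B{\left(6 \right)} \right)} + 470\right) \left(-123\right) = \left(\left(\left(- \frac{1}{9}\right) 7 - 0\right) + 470\right) \left(-123\right) = \left(\left(- \frac{7}{9} + 0\right) + 470\right) \left(-123\right) = \left(- \frac{7}{9} + 470\right) \left(-123\right) = \frac{4223}{9} \left(-123\right) = - \frac{173143}{3}$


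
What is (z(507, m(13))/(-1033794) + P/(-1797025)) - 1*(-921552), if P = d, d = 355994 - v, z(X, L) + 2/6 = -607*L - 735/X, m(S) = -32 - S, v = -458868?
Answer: 867991965996554871379/941881107064950 ≈ 9.2155e+5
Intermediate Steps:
z(X, L) = -⅓ - 735/X - 607*L (z(X, L) = -⅓ + (-607*L - 735/X) = -⅓ + (-735/X - 607*L) = -⅓ - 735/X - 607*L)
d = 814862 (d = 355994 - 1*(-458868) = 355994 + 458868 = 814862)
P = 814862
(z(507, m(13))/(-1033794) + P/(-1797025)) - 1*(-921552) = ((-⅓ - 735/507 - 607*(-32 - 1*13))/(-1033794) + 814862/(-1797025)) - 1*(-921552) = ((-⅓ - 735*1/507 - 607*(-32 - 13))*(-1/1033794) + 814862*(-1/1797025)) + 921552 = ((-⅓ - 245/169 - 607*(-45))*(-1/1033794) - 814862/1797025) + 921552 = ((-⅓ - 245/169 + 27315)*(-1/1033794) - 814862/1797025) + 921552 = ((13847801/507)*(-1/1033794) - 814862/1797025) + 921552 = (-13847801/524133558 - 814862/1797025) + 921552 = -451981363931021/941881107064950 + 921552 = 867991965996554871379/941881107064950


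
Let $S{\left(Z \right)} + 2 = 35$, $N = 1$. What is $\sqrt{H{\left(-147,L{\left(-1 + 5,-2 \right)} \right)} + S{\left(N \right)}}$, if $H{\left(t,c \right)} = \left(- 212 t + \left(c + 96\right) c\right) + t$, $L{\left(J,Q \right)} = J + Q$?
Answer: $\sqrt{31246} \approx 176.77$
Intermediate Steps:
$S{\left(Z \right)} = 33$ ($S{\left(Z \right)} = -2 + 35 = 33$)
$H{\left(t,c \right)} = - 211 t + c \left(96 + c\right)$ ($H{\left(t,c \right)} = \left(- 212 t + \left(96 + c\right) c\right) + t = \left(- 212 t + c \left(96 + c\right)\right) + t = - 211 t + c \left(96 + c\right)$)
$\sqrt{H{\left(-147,L{\left(-1 + 5,-2 \right)} \right)} + S{\left(N \right)}} = \sqrt{\left(\left(\left(-1 + 5\right) - 2\right)^{2} - -31017 + 96 \left(\left(-1 + 5\right) - 2\right)\right) + 33} = \sqrt{\left(\left(4 - 2\right)^{2} + 31017 + 96 \left(4 - 2\right)\right) + 33} = \sqrt{\left(2^{2} + 31017 + 96 \cdot 2\right) + 33} = \sqrt{\left(4 + 31017 + 192\right) + 33} = \sqrt{31213 + 33} = \sqrt{31246}$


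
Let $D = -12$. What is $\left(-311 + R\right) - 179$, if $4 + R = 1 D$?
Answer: $-506$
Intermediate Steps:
$R = -16$ ($R = -4 + 1 \left(-12\right) = -4 - 12 = -16$)
$\left(-311 + R\right) - 179 = \left(-311 - 16\right) - 179 = -327 - 179 = -506$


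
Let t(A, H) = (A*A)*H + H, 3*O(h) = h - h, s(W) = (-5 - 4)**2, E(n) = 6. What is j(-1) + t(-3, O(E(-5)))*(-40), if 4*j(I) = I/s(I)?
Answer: -1/324 ≈ -0.0030864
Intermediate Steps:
s(W) = 81 (s(W) = (-9)**2 = 81)
O(h) = 0 (O(h) = (h - h)/3 = (1/3)*0 = 0)
j(I) = I/324 (j(I) = (I/81)/4 = I/324)
t(A, H) = H + H*A**2 (t(A, H) = A**2*H + H = H*A**2 + H = H + H*A**2)
j(-1) + t(-3, O(E(-5)))*(-40) = (1/324)*(-1) + (0*(1 + (-3)**2))*(-40) = -1/324 + (0*(1 + 9))*(-40) = -1/324 + (0*10)*(-40) = -1/324 + 0*(-40) = -1/324 + 0 = -1/324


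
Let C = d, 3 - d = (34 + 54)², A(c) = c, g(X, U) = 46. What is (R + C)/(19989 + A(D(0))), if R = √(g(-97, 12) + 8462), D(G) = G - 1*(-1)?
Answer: -7741/19990 + √2127/9995 ≈ -0.38263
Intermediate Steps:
D(G) = 1 + G (D(G) = G + 1 = 1 + G)
R = 2*√2127 (R = √(46 + 8462) = √8508 = 2*√2127 ≈ 92.239)
d = -7741 (d = 3 - (34 + 54)² = 3 - 1*88² = 3 - 1*7744 = 3 - 7744 = -7741)
C = -7741
(R + C)/(19989 + A(D(0))) = (2*√2127 - 7741)/(19989 + (1 + 0)) = (-7741 + 2*√2127)/(19989 + 1) = (-7741 + 2*√2127)/19990 = (-7741 + 2*√2127)*(1/19990) = -7741/19990 + √2127/9995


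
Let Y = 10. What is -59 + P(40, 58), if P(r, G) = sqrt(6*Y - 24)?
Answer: -53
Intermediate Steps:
P(r, G) = 6 (P(r, G) = sqrt(6*10 - 24) = sqrt(60 - 24) = sqrt(36) = 6)
-59 + P(40, 58) = -59 + 6 = -53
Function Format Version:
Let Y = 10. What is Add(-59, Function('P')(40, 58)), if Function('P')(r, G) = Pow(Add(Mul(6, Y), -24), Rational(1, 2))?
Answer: -53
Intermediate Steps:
Function('P')(r, G) = 6 (Function('P')(r, G) = Pow(Add(Mul(6, 10), -24), Rational(1, 2)) = Pow(Add(60, -24), Rational(1, 2)) = Pow(36, Rational(1, 2)) = 6)
Add(-59, Function('P')(40, 58)) = Add(-59, 6) = -53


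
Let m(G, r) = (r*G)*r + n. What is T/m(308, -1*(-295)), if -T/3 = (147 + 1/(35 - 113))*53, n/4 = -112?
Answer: -607645/696884552 ≈ -0.00087195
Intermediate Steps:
n = -448 (n = 4*(-112) = -448)
m(G, r) = -448 + G*r² (m(G, r) = (r*G)*r - 448 = (G*r)*r - 448 = G*r² - 448 = -448 + G*r²)
T = -607645/26 (T = -3*(147 + 1/(35 - 113))*53 = -3*(147 + 1/(-78))*53 = -3*(147 - 1/78)*53 = -11465*53/26 = -3*607645/78 = -607645/26 ≈ -23371.)
T/m(308, -1*(-295)) = -607645/(26*(-448 + 308*(-1*(-295))²)) = -607645/(26*(-448 + 308*295²)) = -607645/(26*(-448 + 308*87025)) = -607645/(26*(-448 + 26803700)) = -607645/26/26803252 = -607645/26*1/26803252 = -607645/696884552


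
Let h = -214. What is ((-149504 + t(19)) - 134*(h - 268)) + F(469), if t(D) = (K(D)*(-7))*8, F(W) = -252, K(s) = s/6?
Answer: -256036/3 ≈ -85345.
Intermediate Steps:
K(s) = s/6 (K(s) = s*(⅙) = s/6)
t(D) = -28*D/3 (t(D) = ((D/6)*(-7))*8 = -7*D/6*8 = -28*D/3)
((-149504 + t(19)) - 134*(h - 268)) + F(469) = ((-149504 - 28/3*19) - 134*(-214 - 268)) - 252 = ((-149504 - 532/3) - 134*(-482)) - 252 = (-449044/3 + 64588) - 252 = -255280/3 - 252 = -256036/3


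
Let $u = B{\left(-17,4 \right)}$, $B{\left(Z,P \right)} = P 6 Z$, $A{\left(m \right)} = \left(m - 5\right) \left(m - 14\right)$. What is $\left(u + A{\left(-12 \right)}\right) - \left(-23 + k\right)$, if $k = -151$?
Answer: $208$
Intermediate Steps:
$A{\left(m \right)} = \left(-14 + m\right) \left(-5 + m\right)$ ($A{\left(m \right)} = \left(-5 + m\right) \left(-14 + m\right) = \left(-14 + m\right) \left(-5 + m\right)$)
$B{\left(Z,P \right)} = 6 P Z$
$u = -408$ ($u = 6 \cdot 4 \left(-17\right) = -408$)
$\left(u + A{\left(-12 \right)}\right) - \left(-23 + k\right) = \left(-408 + \left(70 + \left(-12\right)^{2} - -228\right)\right) + \left(23 - -151\right) = \left(-408 + \left(70 + 144 + 228\right)\right) + \left(23 + 151\right) = \left(-408 + 442\right) + 174 = 34 + 174 = 208$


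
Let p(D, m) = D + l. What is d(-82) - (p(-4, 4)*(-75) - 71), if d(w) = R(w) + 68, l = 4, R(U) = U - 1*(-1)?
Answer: 58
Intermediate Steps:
R(U) = 1 + U (R(U) = U + 1 = 1 + U)
p(D, m) = 4 + D (p(D, m) = D + 4 = 4 + D)
d(w) = 69 + w (d(w) = (1 + w) + 68 = 69 + w)
d(-82) - (p(-4, 4)*(-75) - 71) = (69 - 82) - ((4 - 4)*(-75) - 71) = -13 - (0*(-75) - 71) = -13 - (0 - 71) = -13 - 1*(-71) = -13 + 71 = 58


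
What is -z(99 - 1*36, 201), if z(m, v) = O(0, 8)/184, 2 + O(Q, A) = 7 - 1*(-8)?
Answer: -13/184 ≈ -0.070652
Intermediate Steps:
O(Q, A) = 13 (O(Q, A) = -2 + (7 - 1*(-8)) = -2 + (7 + 8) = -2 + 15 = 13)
z(m, v) = 13/184
-z(99 - 1*36, 201) = -1*13/184 = -13/184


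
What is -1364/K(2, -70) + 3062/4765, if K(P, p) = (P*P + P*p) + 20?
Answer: 1713663/138185 ≈ 12.401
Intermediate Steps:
K(P, p) = 20 + P² + P*p (K(P, p) = (P² + P*p) + 20 = 20 + P² + P*p)
-1364/K(2, -70) + 3062/4765 = -1364/(20 + 2² + 2*(-70)) + 3062/4765 = -1364/(20 + 4 - 140) + 3062*(1/4765) = -1364/(-116) + 3062/4765 = -1364*(-1/116) + 3062/4765 = 341/29 + 3062/4765 = 1713663/138185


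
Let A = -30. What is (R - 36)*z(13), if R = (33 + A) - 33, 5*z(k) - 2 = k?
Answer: -198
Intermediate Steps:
z(k) = 2/5 + k/5
R = -30 (R = (33 - 30) - 33 = 3 - 33 = -30)
(R - 36)*z(13) = (-30 - 36)*(2/5 + (1/5)*13) = -66*(2/5 + 13/5) = -66*3 = -198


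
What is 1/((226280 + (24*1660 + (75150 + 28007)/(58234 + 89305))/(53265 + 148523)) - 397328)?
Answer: -29771599732/5092366712902219 ≈ -5.8463e-6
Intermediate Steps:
1/((226280 + (24*1660 + (75150 + 28007)/(58234 + 89305))/(53265 + 148523)) - 397328) = 1/((226280 + (39840 + 103157/147539)/201788) - 397328) = 1/((226280 + (39840 + 103157*(1/147539))*(1/201788)) - 397328) = 1/((226280 + (39840 + 103157/147539)*(1/201788)) - 397328) = 1/((226280 + (5878056917/147539)*(1/201788)) - 397328) = 1/((226280 + 5878056917/29771599732) - 397328) = 1/(6736723465413877/29771599732 - 397328) = 1/(-5092366712902219/29771599732) = -29771599732/5092366712902219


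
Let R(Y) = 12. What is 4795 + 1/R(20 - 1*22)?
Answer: 57541/12 ≈ 4795.1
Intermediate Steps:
4795 + 1/R(20 - 1*22) = 4795 + 1/12 = 57541/12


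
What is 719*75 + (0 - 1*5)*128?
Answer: 53285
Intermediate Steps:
719*75 + (0 - 1*5)*128 = 53925 + (0 - 5)*128 = 53925 - 5*128 = 53925 - 640 = 53285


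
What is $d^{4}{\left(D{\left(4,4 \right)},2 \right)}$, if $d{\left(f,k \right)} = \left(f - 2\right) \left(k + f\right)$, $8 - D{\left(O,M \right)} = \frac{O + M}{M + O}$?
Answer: $4100625$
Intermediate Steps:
$D{\left(O,M \right)} = 7$ ($D{\left(O,M \right)} = 8 - \frac{O + M}{M + O} = 8 - \frac{M + O}{M + O} = 8 - 1 = 7$)
$d{\left(f,k \right)} = \left(-2 + f\right) \left(f + k\right)$
$d^{4}{\left(D{\left(4,4 \right)},2 \right)} = \left(7^{2} - 14 - 4 + 7 \cdot 2\right)^{4} = \left(49 - 14 - 4 + 14\right)^{4} = 45^{4} = 4100625$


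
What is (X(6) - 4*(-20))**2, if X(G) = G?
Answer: 7396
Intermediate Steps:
(X(6) - 4*(-20))**2 = (6 - 4*(-20))**2 = (6 + 80)**2 = 86**2 = 7396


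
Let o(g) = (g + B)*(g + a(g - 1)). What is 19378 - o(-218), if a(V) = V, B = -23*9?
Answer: -166347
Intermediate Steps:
B = -207
o(g) = (-1 + 2*g)*(-207 + g) (o(g) = (g - 207)*(g + (g - 1)) = (-207 + g)*(g + (-1 + g)) = (-207 + g)*(-1 + 2*g) = (-1 + 2*g)*(-207 + g))
19378 - o(-218) = 19378 - (207 - 415*(-218) + 2*(-218)²) = 19378 - (207 + 90470 + 2*47524) = 19378 - (207 + 90470 + 95048) = 19378 - 1*185725 = 19378 - 185725 = -166347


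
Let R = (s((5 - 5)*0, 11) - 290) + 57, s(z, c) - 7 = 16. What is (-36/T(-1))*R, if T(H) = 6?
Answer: 1260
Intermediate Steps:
s(z, c) = 23 (s(z, c) = 7 + 16 = 23)
R = -210 (R = (23 - 290) + 57 = -267 + 57 = -210)
(-36/T(-1))*R = -36/6*(-210) = -36*⅙*(-210) = -6*(-210) = 1260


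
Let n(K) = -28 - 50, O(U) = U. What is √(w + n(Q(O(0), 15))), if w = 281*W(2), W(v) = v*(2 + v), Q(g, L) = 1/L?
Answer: √2170 ≈ 46.583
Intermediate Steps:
w = 2248 (w = 281*(2*(2 + 2)) = 281*(2*4) = 281*8 = 2248)
n(K) = -78
√(w + n(Q(O(0), 15))) = √(2248 - 78) = √2170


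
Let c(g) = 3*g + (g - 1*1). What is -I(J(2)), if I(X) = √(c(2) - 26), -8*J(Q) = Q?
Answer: -I*√19 ≈ -4.3589*I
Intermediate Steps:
J(Q) = -Q/8
c(g) = -1 + 4*g (c(g) = 3*g + (g - 1) = 3*g + (-1 + g) = -1 + 4*g)
I(X) = I*√19 (I(X) = √((-1 + 4*2) - 26) = √((-1 + 8) - 26) = √(7 - 26) = √(-19) = I*√19)
-I(J(2)) = -I*√19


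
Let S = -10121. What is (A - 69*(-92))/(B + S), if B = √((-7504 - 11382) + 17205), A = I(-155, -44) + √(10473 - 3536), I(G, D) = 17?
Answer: -(6365 + √6937)*(10121 + 41*I)/102436322 ≈ -0.63711 - 0.0025809*I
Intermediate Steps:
A = 17 + √6937 (A = 17 + √(10473 - 3536) = 17 + √6937 ≈ 100.29)
B = 41*I (B = √(-18886 + 17205) = √(-1681) = 41*I ≈ 41.0*I)
(A - 69*(-92))/(B + S) = ((17 + √6937) - 69*(-92))/(41*I - 10121) = ((17 + √6937) + 6348)/(-10121 + 41*I) = (6365 + √6937)*((-10121 - 41*I)/102436322) = (-10121 - 41*I)*(6365 + √6937)/102436322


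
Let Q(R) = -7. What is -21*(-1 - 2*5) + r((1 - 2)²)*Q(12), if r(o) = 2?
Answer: 217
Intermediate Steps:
-21*(-1 - 2*5) + r((1 - 2)²)*Q(12) = -21*(-1 - 2*5) + 2*(-7) = -21*(-1 - 10) - 14 = -21*(-11) - 14 = 231 - 14 = 217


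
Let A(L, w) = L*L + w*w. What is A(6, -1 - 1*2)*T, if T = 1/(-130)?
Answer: -9/26 ≈ -0.34615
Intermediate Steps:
T = -1/130 ≈ -0.0076923
A(L, w) = L² + w²
A(6, -1 - 1*2)*T = (6² + (-1 - 1*2)²)*(-1/130) = (36 + (-1 - 2)²)*(-1/130) = (36 + (-3)²)*(-1/130) = (36 + 9)*(-1/130) = 45*(-1/130) = -9/26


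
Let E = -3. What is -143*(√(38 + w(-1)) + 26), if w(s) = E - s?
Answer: -4576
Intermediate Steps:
w(s) = -3 - s
-143*(√(38 + w(-1)) + 26) = -143*(√(38 + (-3 - 1*(-1))) + 26) = -143*(√(38 + (-3 + 1)) + 26) = -143*(√(38 - 2) + 26) = -143*(√36 + 26) = -143*(6 + 26) = -143*32 = -4576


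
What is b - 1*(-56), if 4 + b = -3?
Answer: 49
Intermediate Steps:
b = -7 (b = -4 - 3 = -7)
b - 1*(-56) = -7 - 1*(-56) = -7 + 56 = 49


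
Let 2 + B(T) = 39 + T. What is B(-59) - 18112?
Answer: -18134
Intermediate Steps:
B(T) = 37 + T (B(T) = -2 + (39 + T) = 37 + T)
B(-59) - 18112 = (37 - 59) - 18112 = -22 - 18112 = -18134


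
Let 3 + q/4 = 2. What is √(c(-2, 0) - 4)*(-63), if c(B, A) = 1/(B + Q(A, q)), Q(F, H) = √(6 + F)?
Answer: -63*√(9 - 4*√6)/√(-2 + √6) ≈ -83.94*I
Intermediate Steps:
q = -4 (q = -12 + 4*2 = -12 + 8 = -4)
c(B, A) = 1/(B + √(6 + A))
√(c(-2, 0) - 4)*(-63) = √(1/(-2 + √(6 + 0)) - 4)*(-63) = √(1/(-2 + √6) - 4)*(-63) = √(-4 + 1/(-2 + √6))*(-63) = -63*√(-4 + 1/(-2 + √6))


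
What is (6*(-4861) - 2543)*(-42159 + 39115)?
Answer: 96522196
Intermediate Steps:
(6*(-4861) - 2543)*(-42159 + 39115) = (-29166 - 2543)*(-3044) = -31709*(-3044) = 96522196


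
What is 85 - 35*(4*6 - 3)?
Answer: -650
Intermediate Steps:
85 - 35*(4*6 - 3) = 85 - 35*(24 - 3) = 85 - 35*21 = 85 - 735 = -650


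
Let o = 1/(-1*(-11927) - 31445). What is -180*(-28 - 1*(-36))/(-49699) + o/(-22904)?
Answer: 643738041379/22217454478128 ≈ 0.028974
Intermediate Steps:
o = -1/19518 (o = 1/(11927 - 31445) = 1/(-19518) = -1/19518 ≈ -5.1235e-5)
-180*(-28 - 1*(-36))/(-49699) + o/(-22904) = -180*(-28 - 1*(-36))/(-49699) - 1/19518/(-22904) = -180*(-28 + 36)*(-1/49699) - 1/19518*(-1/22904) = -180*8*(-1/49699) + 1/447040272 = -1440*(-1/49699) + 1/447040272 = 1440/49699 + 1/447040272 = 643738041379/22217454478128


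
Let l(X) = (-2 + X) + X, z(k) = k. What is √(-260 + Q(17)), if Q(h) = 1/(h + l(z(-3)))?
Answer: I*√2339/3 ≈ 16.121*I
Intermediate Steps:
l(X) = -2 + 2*X
Q(h) = 1/(-8 + h) (Q(h) = 1/(h + (-2 + 2*(-3))) = 1/(h + (-2 - 6)) = 1/(h - 8) = 1/(-8 + h))
√(-260 + Q(17)) = √(-260 + 1/(-8 + 17)) = √(-260 + 1/9) = √(-260 + ⅑) = √(-2339/9) = I*√2339/3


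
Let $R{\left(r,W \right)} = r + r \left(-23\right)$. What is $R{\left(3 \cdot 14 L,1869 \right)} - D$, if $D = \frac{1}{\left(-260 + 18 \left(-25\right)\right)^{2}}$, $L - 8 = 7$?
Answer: $- \frac{6986826001}{504100} \approx -13860.0$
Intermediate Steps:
$L = 15$ ($L = 8 + 7 = 15$)
$R{\left(r,W \right)} = - 22 r$ ($R{\left(r,W \right)} = r - 23 r = - 22 r$)
$D = \frac{1}{504100}$ ($D = \frac{1}{\left(-260 - 450\right)^{2}} = \frac{1}{\left(-710\right)^{2}} = \frac{1}{504100} \approx 1.9837 \cdot 10^{-6}$)
$R{\left(3 \cdot 14 L,1869 \right)} - D = - 22 \cdot 3 \cdot 14 \cdot 15 - \frac{1}{504100} = - 22 \cdot 42 \cdot 15 - \frac{1}{504100} = \left(-22\right) 630 - \frac{1}{504100} = -13860 - \frac{1}{504100} = - \frac{6986826001}{504100}$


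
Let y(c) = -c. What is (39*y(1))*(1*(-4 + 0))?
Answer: 156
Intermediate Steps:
(39*y(1))*(1*(-4 + 0)) = (39*(-1*1))*(1*(-4 + 0)) = (39*(-1))*(1*(-4)) = -39*(-4) = 156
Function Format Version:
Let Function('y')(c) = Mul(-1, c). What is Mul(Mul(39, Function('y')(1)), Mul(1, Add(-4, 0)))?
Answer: 156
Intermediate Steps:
Mul(Mul(39, Function('y')(1)), Mul(1, Add(-4, 0))) = Mul(Mul(39, Mul(-1, 1)), Mul(1, Add(-4, 0))) = Mul(Mul(39, -1), Mul(1, -4)) = Mul(-39, -4) = 156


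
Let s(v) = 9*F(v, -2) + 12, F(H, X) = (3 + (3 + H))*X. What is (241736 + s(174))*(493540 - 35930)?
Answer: 109143645880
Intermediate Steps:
F(H, X) = X*(6 + H) (F(H, X) = (6 + H)*X = X*(6 + H))
s(v) = -96 - 18*v (s(v) = 9*(-2*(6 + v)) + 12 = 9*(-12 - 2*v) + 12 = (-108 - 18*v) + 12 = -96 - 18*v)
(241736 + s(174))*(493540 - 35930) = (241736 + (-96 - 18*174))*(493540 - 35930) = (241736 + (-96 - 3132))*457610 = (241736 - 3228)*457610 = 238508*457610 = 109143645880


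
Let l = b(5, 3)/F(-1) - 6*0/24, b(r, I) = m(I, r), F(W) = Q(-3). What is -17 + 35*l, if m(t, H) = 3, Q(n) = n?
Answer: -52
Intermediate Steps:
F(W) = -3
b(r, I) = 3
l = -1 (l = 3/(-3) - 6*0/24 = 3*(-1/3) + 0*(1/24) = -1 + 0 = -1)
-17 + 35*l = -17 + 35*(-1) = -17 - 35 = -52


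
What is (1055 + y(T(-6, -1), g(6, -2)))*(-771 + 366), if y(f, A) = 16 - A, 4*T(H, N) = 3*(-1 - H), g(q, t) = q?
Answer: -431325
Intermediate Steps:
T(H, N) = -¾ - 3*H/4 (T(H, N) = (3*(-1 - H))/4 = (-3 - 3*H)/4 = -¾ - 3*H/4)
(1055 + y(T(-6, -1), g(6, -2)))*(-771 + 366) = (1055 + (16 - 1*6))*(-771 + 366) = (1055 + (16 - 6))*(-405) = (1055 + 10)*(-405) = 1065*(-405) = -431325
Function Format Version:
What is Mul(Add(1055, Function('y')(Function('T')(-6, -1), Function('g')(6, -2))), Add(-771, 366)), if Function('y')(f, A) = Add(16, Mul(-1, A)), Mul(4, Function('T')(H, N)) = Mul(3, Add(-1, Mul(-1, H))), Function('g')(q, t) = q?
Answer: -431325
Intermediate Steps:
Function('T')(H, N) = Add(Rational(-3, 4), Mul(Rational(-3, 4), H)) (Function('T')(H, N) = Mul(Rational(1, 4), Mul(3, Add(-1, Mul(-1, H)))) = Mul(Rational(1, 4), Add(-3, Mul(-3, H))) = Add(Rational(-3, 4), Mul(Rational(-3, 4), H)))
Mul(Add(1055, Function('y')(Function('T')(-6, -1), Function('g')(6, -2))), Add(-771, 366)) = Mul(Add(1055, Add(16, Mul(-1, 6))), Add(-771, 366)) = Mul(Add(1055, Add(16, -6)), -405) = Mul(Add(1055, 10), -405) = Mul(1065, -405) = -431325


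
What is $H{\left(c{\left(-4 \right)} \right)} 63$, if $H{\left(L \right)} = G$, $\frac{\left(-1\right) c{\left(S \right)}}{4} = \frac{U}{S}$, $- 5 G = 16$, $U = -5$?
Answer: $- \frac{1008}{5} \approx -201.6$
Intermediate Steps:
$G = - \frac{16}{5}$ ($G = \left(- \frac{1}{5}\right) 16 = - \frac{16}{5} \approx -3.2$)
$c{\left(S \right)} = \frac{20}{S}$ ($c{\left(S \right)} = - 4 \left(- \frac{5}{S}\right) = \frac{20}{S}$)
$H{\left(L \right)} = - \frac{16}{5}$
$H{\left(c{\left(-4 \right)} \right)} 63 = \left(- \frac{16}{5}\right) 63 = - \frac{1008}{5}$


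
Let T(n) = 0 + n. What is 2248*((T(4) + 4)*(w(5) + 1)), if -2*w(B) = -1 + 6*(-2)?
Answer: 134880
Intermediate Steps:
T(n) = n
w(B) = 13/2 (w(B) = -(-1 + 6*(-2))/2 = -(-1 - 12)/2 = -1/2*(-13) = 13/2)
2248*((T(4) + 4)*(w(5) + 1)) = 2248*((4 + 4)*(13/2 + 1)) = 2248*(8*(15/2)) = 2248*60 = 134880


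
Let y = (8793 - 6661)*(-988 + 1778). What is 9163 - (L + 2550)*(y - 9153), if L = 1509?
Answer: -6799331330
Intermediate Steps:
y = 1684280 (y = 2132*790 = 1684280)
9163 - (L + 2550)*(y - 9153) = 9163 - (1509 + 2550)*(1684280 - 9153) = 9163 - 4059*1675127 = 9163 - 1*6799340493 = 9163 - 6799340493 = -6799331330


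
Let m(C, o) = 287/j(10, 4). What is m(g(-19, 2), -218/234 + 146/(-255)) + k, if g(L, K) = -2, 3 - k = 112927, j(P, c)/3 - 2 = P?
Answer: -4064977/36 ≈ -1.1292e+5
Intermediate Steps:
j(P, c) = 6 + 3*P
k = -112924 (k = 3 - 1*112927 = 3 - 112927 = -112924)
m(C, o) = 287/36 (m(C, o) = 287/(6 + 3*10) = 287/(6 + 30) = 287/36)
m(g(-19, 2), -218/234 + 146/(-255)) + k = 287/36 - 112924 = -4064977/36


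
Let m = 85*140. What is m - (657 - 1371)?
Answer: 12614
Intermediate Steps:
m = 11900
m - (657 - 1371) = 11900 - (657 - 1371) = 11900 - 1*(-714) = 11900 + 714 = 12614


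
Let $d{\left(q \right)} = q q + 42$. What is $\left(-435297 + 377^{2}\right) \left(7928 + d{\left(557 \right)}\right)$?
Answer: $-93291627792$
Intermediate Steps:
$d{\left(q \right)} = 42 + q^{2}$ ($d{\left(q \right)} = q^{2} + 42 = 42 + q^{2}$)
$\left(-435297 + 377^{2}\right) \left(7928 + d{\left(557 \right)}\right) = \left(-435297 + 377^{2}\right) \left(7928 + \left(42 + 557^{2}\right)\right) = \left(-435297 + 142129\right) \left(7928 + \left(42 + 310249\right)\right) = - 293168 \left(7928 + 310291\right) = \left(-293168\right) 318219 = -93291627792$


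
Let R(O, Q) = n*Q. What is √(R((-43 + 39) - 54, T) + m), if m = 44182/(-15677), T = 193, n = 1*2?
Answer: 6*√2615942605/15677 ≈ 19.575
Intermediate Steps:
n = 2
R(O, Q) = 2*Q
m = -44182/15677 (m = 44182*(-1/15677) = -44182/15677 ≈ -2.8183)
√(R((-43 + 39) - 54, T) + m) = √(2*193 - 44182/15677) = √(386 - 44182/15677) = √(6007140/15677) = 6*√2615942605/15677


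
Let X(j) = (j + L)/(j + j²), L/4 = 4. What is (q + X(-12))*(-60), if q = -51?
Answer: 33640/11 ≈ 3058.2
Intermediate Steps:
L = 16 (L = 4*4 = 16)
X(j) = (16 + j)/(j + j²) (X(j) = (j + 16)/(j + j²) = (16 + j)/(j + j²))
(q + X(-12))*(-60) = (-51 + (16 - 12)/((-12)*(1 - 12)))*(-60) = (-51 - 1/12*4/(-11))*(-60) = (-51 - 1/12*(-1/11)*4)*(-60) = (-51 + 1/33)*(-60) = -1682/33*(-60) = 33640/11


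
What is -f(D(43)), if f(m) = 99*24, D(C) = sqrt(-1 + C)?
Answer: -2376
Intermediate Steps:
f(m) = 2376
-f(D(43)) = -1*2376 = -2376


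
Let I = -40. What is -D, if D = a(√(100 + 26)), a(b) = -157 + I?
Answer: 197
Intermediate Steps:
a(b) = -197 (a(b) = -157 - 40 = -197)
D = -197
-D = -1*(-197) = 197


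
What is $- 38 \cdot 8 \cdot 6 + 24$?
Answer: $-1800$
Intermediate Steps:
$- 38 \cdot 8 \cdot 6 + 24 = \left(-38\right) 48 + 24 = -1824 + 24 = -1800$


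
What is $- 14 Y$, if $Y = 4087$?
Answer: $-57218$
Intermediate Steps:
$- 14 Y = \left(-14\right) 4087 = -57218$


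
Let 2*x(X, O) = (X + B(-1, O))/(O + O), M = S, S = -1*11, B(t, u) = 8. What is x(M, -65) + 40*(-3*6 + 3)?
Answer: -155997/260 ≈ -599.99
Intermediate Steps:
S = -11
M = -11
x(X, O) = (8 + X)/(4*O) (x(X, O) = ((X + 8)/(O + O))/2 = ((8 + X)/((2*O)))/2 = ((8 + X)*(1/(2*O)))/2 = ((8 + X)/(2*O))/2 = (8 + X)/(4*O))
x(M, -65) + 40*(-3*6 + 3) = (¼)*(8 - 11)/(-65) + 40*(-3*6 + 3) = (¼)*(-1/65)*(-3) + 40*(-18 + 3) = 3/260 + 40*(-15) = 3/260 - 600 = -155997/260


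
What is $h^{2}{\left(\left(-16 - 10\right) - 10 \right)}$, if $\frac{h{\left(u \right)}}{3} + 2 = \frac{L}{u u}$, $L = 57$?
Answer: $\frac{714025}{20736} \approx 34.434$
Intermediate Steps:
$h{\left(u \right)} = -6 + \frac{171}{u^{2}}$ ($h{\left(u \right)} = -6 + 3 \frac{57}{u u} = -6 + 3 \frac{57}{u^{2}} = -6 + \frac{171}{u^{2}}$)
$h^{2}{\left(\left(-16 - 10\right) - 10 \right)} = \left(-6 + \frac{171}{\left(\left(-16 - 10\right) - 10\right)^{2}}\right)^{2} = \left(-6 + \frac{171}{\left(-26 - 10\right)^{2}}\right)^{2} = \left(-6 + \frac{171}{1296}\right)^{2} = \left(-6 + 171 \cdot \frac{1}{1296}\right)^{2} = \left(-6 + \frac{19}{144}\right)^{2} = \left(- \frac{845}{144}\right)^{2} = \frac{714025}{20736}$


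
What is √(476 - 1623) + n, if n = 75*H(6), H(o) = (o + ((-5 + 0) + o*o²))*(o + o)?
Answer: 195300 + I*√1147 ≈ 1.953e+5 + 33.867*I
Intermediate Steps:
H(o) = 2*o*(-5 + o + o³) (H(o) = (o + (-5 + o³))*(2*o) = (-5 + o + o³)*(2*o) = 2*o*(-5 + o + o³))
n = 195300 (n = 75*(2*6*(-5 + 6 + 6³)) = 75*(2*6*(-5 + 6 + 216)) = 75*(2*6*217) = 75*2604 = 195300)
√(476 - 1623) + n = √(476 - 1623) + 195300 = √(-1147) + 195300 = I*√1147 + 195300 = 195300 + I*√1147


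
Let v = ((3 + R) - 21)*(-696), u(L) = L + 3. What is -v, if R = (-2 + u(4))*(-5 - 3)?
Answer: -40368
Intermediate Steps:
u(L) = 3 + L
R = -40 (R = (-2 + (3 + 4))*(-5 - 3) = (-2 + 7)*(-8) = 5*(-8) = -40)
v = 40368 (v = ((3 - 40) - 21)*(-696) = (-37 - 21)*(-696) = -58*(-696) = 40368)
-v = -1*40368 = -40368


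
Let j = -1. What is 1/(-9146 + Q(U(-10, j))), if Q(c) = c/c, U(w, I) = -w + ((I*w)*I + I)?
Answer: -1/9145 ≈ -0.00010935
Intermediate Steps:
U(w, I) = I - w + w*I² (U(w, I) = -w + (w*I² + I) = -w + (I + w*I²) = I - w + w*I²)
Q(c) = 1
1/(-9146 + Q(U(-10, j))) = 1/(-9146 + 1) = 1/(-9145) = -1/9145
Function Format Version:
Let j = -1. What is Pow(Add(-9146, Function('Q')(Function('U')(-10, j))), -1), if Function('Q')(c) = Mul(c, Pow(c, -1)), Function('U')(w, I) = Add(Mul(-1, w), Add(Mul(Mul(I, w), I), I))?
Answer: Rational(-1, 9145) ≈ -0.00010935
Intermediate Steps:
Function('U')(w, I) = Add(I, Mul(-1, w), Mul(w, Pow(I, 2))) (Function('U')(w, I) = Add(Mul(-1, w), Add(Mul(w, Pow(I, 2)), I)) = Add(Mul(-1, w), Add(I, Mul(w, Pow(I, 2)))) = Add(I, Mul(-1, w), Mul(w, Pow(I, 2))))
Function('Q')(c) = 1
Pow(Add(-9146, Function('Q')(Function('U')(-10, j))), -1) = Pow(Add(-9146, 1), -1) = Pow(-9145, -1) = Rational(-1, 9145)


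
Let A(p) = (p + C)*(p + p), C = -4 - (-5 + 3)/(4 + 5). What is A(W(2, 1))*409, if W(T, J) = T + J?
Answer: -5726/3 ≈ -1908.7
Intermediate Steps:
W(T, J) = J + T
C = -34/9 (C = -4 - (-2)/9 = -4 - 1*(-2/9) = -4 + 2/9 = -34/9 ≈ -3.7778)
A(p) = 2*p*(-34/9 + p) (A(p) = (p - 34/9)*(p + p) = (-34/9 + p)*(2*p) = 2*p*(-34/9 + p))
A(W(2, 1))*409 = (2*(1 + 2)*(-34 + 9*(1 + 2))/9)*409 = ((2/9)*3*(-34 + 9*3))*409 = ((2/9)*3*(-34 + 27))*409 = ((2/9)*3*(-7))*409 = -14/3*409 = -5726/3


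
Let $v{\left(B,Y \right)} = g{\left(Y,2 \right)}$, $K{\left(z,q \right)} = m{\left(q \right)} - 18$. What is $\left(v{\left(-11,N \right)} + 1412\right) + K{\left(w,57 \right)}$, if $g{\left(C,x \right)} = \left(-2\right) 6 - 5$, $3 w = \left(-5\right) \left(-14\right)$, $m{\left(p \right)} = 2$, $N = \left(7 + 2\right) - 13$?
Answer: $1379$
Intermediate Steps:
$N = -4$ ($N = 9 - 13 = -4$)
$w = \frac{70}{3}$ ($w = \frac{\left(-5\right) \left(-14\right)}{3} = \frac{1}{3} \cdot 70 = \frac{70}{3} \approx 23.333$)
$g{\left(C,x \right)} = -17$ ($g{\left(C,x \right)} = -12 - 5 = -17$)
$K{\left(z,q \right)} = -16$ ($K{\left(z,q \right)} = 2 - 18 = -16$)
$v{\left(B,Y \right)} = -17$
$\left(v{\left(-11,N \right)} + 1412\right) + K{\left(w,57 \right)} = \left(-17 + 1412\right) - 16 = 1395 - 16 = 1379$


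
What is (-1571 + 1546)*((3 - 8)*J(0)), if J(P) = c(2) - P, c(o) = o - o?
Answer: 0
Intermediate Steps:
c(o) = 0
J(P) = -P (J(P) = 0 - P = -P)
(-1571 + 1546)*((3 - 8)*J(0)) = (-1571 + 1546)*((3 - 8)*(-1*0)) = -(-125)*0 = -25*0 = 0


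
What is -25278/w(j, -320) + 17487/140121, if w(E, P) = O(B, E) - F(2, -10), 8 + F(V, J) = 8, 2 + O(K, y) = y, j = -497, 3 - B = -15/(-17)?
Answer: 394522739/7768931 ≈ 50.782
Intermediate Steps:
B = 36/17 (B = 3 - (-15)/(-17) = 3 - (-15)*(-1)/17 = 3 - 1*15/17 = 3 - 15/17 = 36/17 ≈ 2.1176)
O(K, y) = -2 + y
F(V, J) = 0 (F(V, J) = -8 + 8 = 0)
w(E, P) = -2 + E (w(E, P) = (-2 + E) - 1*0 = (-2 + E) + 0 = -2 + E)
-25278/w(j, -320) + 17487/140121 = -25278/(-2 - 497) + 17487/140121 = -25278/(-499) + 17487*(1/140121) = -25278*(-1/499) + 1943/15569 = 25278/499 + 1943/15569 = 394522739/7768931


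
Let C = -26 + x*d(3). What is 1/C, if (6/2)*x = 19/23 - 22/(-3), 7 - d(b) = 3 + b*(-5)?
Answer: 207/5315 ≈ 0.038946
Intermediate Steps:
d(b) = 4 + 5*b (d(b) = 7 - (3 + b*(-5)) = 7 - (3 - 5*b) = 7 + (-3 + 5*b) = 4 + 5*b)
x = 563/207 (x = (19/23 - 22/(-3))/3 = (19*(1/23) - 22*(-⅓))/3 = (19/23 + 22/3)/3 = (⅓)*(563/69) = 563/207 ≈ 2.7198)
C = 5315/207 (C = -26 + 563*(4 + 5*3)/207 = -26 + 563*(4 + 15)/207 = -26 + (563/207)*19 = -26 + 10697/207 = 5315/207 ≈ 25.676)
1/C = 1/(5315/207) = 207/5315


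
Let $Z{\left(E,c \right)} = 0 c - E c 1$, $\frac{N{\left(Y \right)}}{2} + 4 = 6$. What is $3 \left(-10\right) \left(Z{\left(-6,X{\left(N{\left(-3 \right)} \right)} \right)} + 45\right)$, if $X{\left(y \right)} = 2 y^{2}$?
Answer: $-7110$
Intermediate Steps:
$N{\left(Y \right)} = 4$ ($N{\left(Y \right)} = -8 + 2 \cdot 6 = -8 + 12 = 4$)
$Z{\left(E,c \right)} = - E c$ ($Z{\left(E,c \right)} = 0 - E c = - E c$)
$3 \left(-10\right) \left(Z{\left(-6,X{\left(N{\left(-3 \right)} \right)} \right)} + 45\right) = 3 \left(-10\right) \left(\left(-1\right) \left(-6\right) 2 \cdot 4^{2} + 45\right) = - 30 \left(\left(-1\right) \left(-6\right) 2 \cdot 16 + 45\right) = - 30 \left(\left(-1\right) \left(-6\right) 32 + 45\right) = - 30 \left(192 + 45\right) = \left(-30\right) 237 = -7110$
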